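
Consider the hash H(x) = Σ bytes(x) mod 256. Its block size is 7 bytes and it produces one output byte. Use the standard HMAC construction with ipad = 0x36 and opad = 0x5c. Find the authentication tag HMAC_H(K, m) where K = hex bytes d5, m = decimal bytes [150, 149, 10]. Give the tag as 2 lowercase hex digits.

Key hex bytes d5 is 1 byte ≤ B = 7; zero-pad to 7 bytes: K' = d5 00 00 00 00 00 00.
K' ⊕ ipad = e3 36 36 36 36 36 36.  K' ⊕ opad = 89 5c 5c 5c 5c 5c 5c.
Inner input = (K'⊕ipad) ∥ m = e3 36 36 36 36 36 36 ∥ 96 95 0a.
Inner hash: sum = 227+54+54+54+54+54+54+150+149+10 = 860; mod 256 = 92 → 5c.
Outer input = (K'⊕opad) ∥ inner = 89 5c 5c 5c 5c 5c 5c ∥ 5c.
Outer hash (tag): sum = 137+92+92+92+92+92+92+92 = 781; mod 256 = 13 → 0d.

0d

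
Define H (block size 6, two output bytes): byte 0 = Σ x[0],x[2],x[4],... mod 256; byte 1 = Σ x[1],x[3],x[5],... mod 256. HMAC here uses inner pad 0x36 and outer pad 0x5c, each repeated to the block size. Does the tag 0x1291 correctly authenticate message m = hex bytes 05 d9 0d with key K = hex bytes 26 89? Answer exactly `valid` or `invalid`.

invalid

Key hex bytes 26 89 is 2 bytes ≤ B = 6; zero-pad to 6 bytes: K' = 26 89 00 00 00 00.
K' ⊕ ipad = 10 bf 36 36 36 36; K' ⊕ opad = 7a d5 5c 5c 5c 5c.
Inner hash: even-index sum = 142 mod 256 = 142; odd-index sum = 516 mod 256 = 4 → 8e 04.
Outer hash (recomputed tag): even-index sum = 448 mod 256 = 192; odd-index sum = 401 mod 256 = 145 → c0 91.
Recomputed tag = c091; claimed = 1291 → mismatch.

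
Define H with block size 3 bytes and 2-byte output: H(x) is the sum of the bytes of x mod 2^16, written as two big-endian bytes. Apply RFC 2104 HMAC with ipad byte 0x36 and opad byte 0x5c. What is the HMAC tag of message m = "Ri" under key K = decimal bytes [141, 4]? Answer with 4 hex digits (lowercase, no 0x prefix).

Key decimal bytes [141, 4] = 8d 04 is 2 bytes ≤ B = 3; zero-pad to 3 bytes: K' = 8d 04 00.
K' ⊕ ipad = bb 32 36.  K' ⊕ opad = d1 58 5c.
Inner input = (K'⊕ipad) ∥ m = bb 32 36 ∥ 52 69.
Inner hash: sum = 187+50+54+82+105 = 478 → 01 de.
Outer input = (K'⊕opad) ∥ inner = d1 58 5c ∥ 01 de.
Outer hash (tag): sum = 209+88+92+1+222 = 612 → 02 64.

0264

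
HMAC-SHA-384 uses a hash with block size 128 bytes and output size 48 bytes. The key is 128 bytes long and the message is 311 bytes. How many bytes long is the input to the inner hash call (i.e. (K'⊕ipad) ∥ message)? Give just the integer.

439

Key is 128 ≤ 128 bytes, zero-padded: |K'| = 128.
Inner input = (K'⊕ipad) ∥ m → 128 + 311 = 439 bytes.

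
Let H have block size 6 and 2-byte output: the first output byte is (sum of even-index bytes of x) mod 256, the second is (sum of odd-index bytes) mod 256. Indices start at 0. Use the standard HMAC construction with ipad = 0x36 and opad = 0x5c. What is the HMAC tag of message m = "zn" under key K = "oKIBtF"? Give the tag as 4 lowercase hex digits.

041e

Key "oKIBtF" = 6f 4b 49 42 74 46 is exactly B = 6 bytes: K' = 6f 4b 49 42 74 46.
K' ⊕ ipad = 59 7d 7f 74 42 70.  K' ⊕ opad = 33 17 15 1e 28 1a.
Inner input = (K'⊕ipad) ∥ m = 59 7d 7f 74 42 70 ∥ 7a 6e.
Inner hash: even-index sum = 404 mod 256 = 148; odd-index sum = 463 mod 256 = 207 → 94 cf.
Outer input = (K'⊕opad) ∥ inner = 33 17 15 1e 28 1a ∥ 94 cf.
Outer hash (tag): even-index sum = 260 mod 256 = 4; odd-index sum = 286 mod 256 = 30 → 04 1e.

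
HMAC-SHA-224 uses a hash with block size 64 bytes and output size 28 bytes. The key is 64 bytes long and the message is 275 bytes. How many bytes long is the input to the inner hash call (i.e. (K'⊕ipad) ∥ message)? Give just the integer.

339

Key is 64 ≤ 64 bytes, zero-padded: |K'| = 64.
Inner input = (K'⊕ipad) ∥ m → 64 + 275 = 339 bytes.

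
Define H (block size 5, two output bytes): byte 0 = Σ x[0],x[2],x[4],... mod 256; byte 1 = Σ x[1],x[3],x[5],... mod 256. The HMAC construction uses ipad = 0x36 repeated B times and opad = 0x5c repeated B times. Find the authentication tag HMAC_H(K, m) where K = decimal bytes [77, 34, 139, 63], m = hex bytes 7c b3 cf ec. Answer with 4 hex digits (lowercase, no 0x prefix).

Key decimal bytes [77, 34, 139, 63] = 4d 22 8b 3f is 4 bytes ≤ B = 5; zero-pad to 5 bytes: K' = 4d 22 8b 3f 00.
K' ⊕ ipad = 7b 14 bd 09 36.  K' ⊕ opad = 11 7e d7 63 5c.
Inner input = (K'⊕ipad) ∥ m = 7b 14 bd 09 36 ∥ 7c b3 cf ec.
Inner hash: even-index sum = 781 mod 256 = 13; odd-index sum = 360 mod 256 = 104 → 0d 68.
Outer input = (K'⊕opad) ∥ inner = 11 7e d7 63 5c ∥ 0d 68.
Outer hash (tag): even-index sum = 428 mod 256 = 172; odd-index sum = 238 mod 256 = 238 → ac ee.

acee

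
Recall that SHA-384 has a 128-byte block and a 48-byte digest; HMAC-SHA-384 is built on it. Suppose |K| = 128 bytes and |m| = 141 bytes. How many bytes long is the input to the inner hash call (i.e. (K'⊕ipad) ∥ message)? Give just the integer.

269

Key is 128 ≤ 128 bytes, zero-padded: |K'| = 128.
Inner input = (K'⊕ipad) ∥ m → 128 + 141 = 269 bytes.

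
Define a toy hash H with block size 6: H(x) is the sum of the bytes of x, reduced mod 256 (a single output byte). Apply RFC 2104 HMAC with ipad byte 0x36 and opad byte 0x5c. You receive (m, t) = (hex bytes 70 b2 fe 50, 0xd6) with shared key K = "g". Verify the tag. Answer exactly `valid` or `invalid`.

valid

Key "g" = 67 is 1 byte ≤ B = 6; zero-pad to 6 bytes: K' = 67 00 00 00 00 00.
K' ⊕ ipad = 51 36 36 36 36 36; K' ⊕ opad = 3b 5c 5c 5c 5c 5c.
Inner hash: sum = 81+54+54+54+54+54+112+178+254+80 = 975; mod 256 = 207 → cf.
Outer hash (recomputed tag): sum = 59+92+92+92+92+92+207 = 726; mod 256 = 214 → d6.
Recomputed tag = d6; claimed = d6 → match.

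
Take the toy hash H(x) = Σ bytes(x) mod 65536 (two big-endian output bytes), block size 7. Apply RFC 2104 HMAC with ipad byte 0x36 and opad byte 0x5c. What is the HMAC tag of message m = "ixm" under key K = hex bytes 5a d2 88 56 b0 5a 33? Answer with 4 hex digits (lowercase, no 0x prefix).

038a

Key hex bytes 5a d2 88 56 b0 5a 33 is exactly B = 7 bytes: K' = 5a d2 88 56 b0 5a 33.
K' ⊕ ipad = 6c e4 be 60 86 6c 05.  K' ⊕ opad = 06 8e d4 0a ec 06 6f.
Inner input = (K'⊕ipad) ∥ m = 6c e4 be 60 86 6c 05 ∥ 69 78 6d.
Inner hash: sum = 108+228+190+96+134+108+5+105+120+109 = 1203 → 04 b3.
Outer input = (K'⊕opad) ∥ inner = 06 8e d4 0a ec 06 6f ∥ 04 b3.
Outer hash (tag): sum = 6+142+212+10+236+6+111+4+179 = 906 → 03 8a.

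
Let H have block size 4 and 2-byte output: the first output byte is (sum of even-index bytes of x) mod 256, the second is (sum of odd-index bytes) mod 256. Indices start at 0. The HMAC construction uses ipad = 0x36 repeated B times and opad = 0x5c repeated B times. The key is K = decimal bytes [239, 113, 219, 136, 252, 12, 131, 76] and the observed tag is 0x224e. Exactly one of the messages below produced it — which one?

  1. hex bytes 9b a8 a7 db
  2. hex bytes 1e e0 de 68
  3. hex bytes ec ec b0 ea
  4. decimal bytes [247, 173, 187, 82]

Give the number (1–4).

2

Key decimal bytes [239, 113, 219, 136, 252, 12, 131, 76] = ef 71 db 88 fc 0c 83 4c is 8 bytes > B = 4, so hash it first: H(key) = 49 51, then zero-pad to 4 bytes: K' = 49 51 00 00.
K' ⊕ ipad = 7f 67 36 36; K' ⊕ opad = 15 0d 5c 5c.
m1: inner = H(7f 67 36 36 9b a8 a7 db) = f7 20; tag = H(15 0d 5c 5c f7 20) = 6889
m2: inner = H(7f 67 36 36 1e e0 de 68) = b1 e5; tag = H(15 0d 5c 5c b1 e5) = 224e ← matches
m3: inner = H(7f 67 36 36 ec ec b0 ea) = 51 73; tag = H(15 0d 5c 5c 51 73) = c2dc
m4: inner = H(7f 67 36 36 f7 ad bb 52) = 67 9c; tag = H(15 0d 5c 5c 67 9c) = d805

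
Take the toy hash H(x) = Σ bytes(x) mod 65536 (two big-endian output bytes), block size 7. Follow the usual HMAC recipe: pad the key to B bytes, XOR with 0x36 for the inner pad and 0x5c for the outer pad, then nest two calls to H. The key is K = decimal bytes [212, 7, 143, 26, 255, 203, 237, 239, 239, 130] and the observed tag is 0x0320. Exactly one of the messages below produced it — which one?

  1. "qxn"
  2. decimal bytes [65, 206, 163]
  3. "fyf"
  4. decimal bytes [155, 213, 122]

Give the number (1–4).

3

Key decimal bytes [212, 7, 143, 26, 255, 203, 237, 239, 239, 130] = d4 07 8f 1a ff cb ed ef ef 82 is 10 bytes > B = 7, so hash it first: H(key) = 06 9b, then zero-pad to 7 bytes: K' = 06 9b 00 00 00 00 00.
K' ⊕ ipad = 30 ad 36 36 36 36 36; K' ⊕ opad = 5a c7 5c 5c 5c 5c 5c.
m1: inner = H(30 ad 36 36 36 36 36 71 78 6e) = 03 42; tag = H(5a c7 5c 5c 5c 5c 5c 03 42) = 0332
m2: inner = H(30 ad 36 36 36 36 36 41 ce a3) = 03 9d; tag = H(5a c7 5c 5c 5c 5c 5c 03 9d) = 038d
m3: inner = H(30 ad 36 36 36 36 36 66 79 66) = 03 30; tag = H(5a c7 5c 5c 5c 5c 5c 03 30) = 0320 ← matches
m4: inner = H(30 ad 36 36 36 36 36 9b d5 7a) = 03 d5; tag = H(5a c7 5c 5c 5c 5c 5c 03 d5) = 03c5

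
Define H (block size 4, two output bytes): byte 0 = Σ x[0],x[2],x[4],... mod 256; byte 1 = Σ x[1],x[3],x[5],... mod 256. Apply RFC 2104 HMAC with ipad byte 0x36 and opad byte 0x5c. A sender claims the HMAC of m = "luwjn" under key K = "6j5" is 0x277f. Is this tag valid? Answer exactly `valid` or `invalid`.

Key "6j5" = 36 6a 35 is 3 bytes ≤ B = 4; zero-pad to 4 bytes: K' = 36 6a 35 00.
K' ⊕ ipad = 00 5c 03 36; K' ⊕ opad = 6a 36 69 5c.
Inner hash: even-index sum = 340 mod 256 = 84; odd-index sum = 369 mod 256 = 113 → 54 71.
Outer hash (recomputed tag): even-index sum = 295 mod 256 = 39; odd-index sum = 259 mod 256 = 3 → 27 03.
Recomputed tag = 2703; claimed = 277f → mismatch.

invalid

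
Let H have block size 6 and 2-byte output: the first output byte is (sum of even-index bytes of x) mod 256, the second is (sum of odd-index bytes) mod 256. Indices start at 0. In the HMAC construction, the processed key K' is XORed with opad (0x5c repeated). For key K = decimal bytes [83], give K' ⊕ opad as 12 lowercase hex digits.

Key decimal bytes [83] = 53 is 1 byte ≤ B = 6; zero-pad to 6 bytes: K' = 53 00 00 00 00 00.
XOR each byte with 0x5c: 53⊕5c=0f, 00⊕5c=5c, 00⊕5c=5c, 00⊕5c=5c, 00⊕5c=5c, 00⊕5c=5c.

0f5c5c5c5c5c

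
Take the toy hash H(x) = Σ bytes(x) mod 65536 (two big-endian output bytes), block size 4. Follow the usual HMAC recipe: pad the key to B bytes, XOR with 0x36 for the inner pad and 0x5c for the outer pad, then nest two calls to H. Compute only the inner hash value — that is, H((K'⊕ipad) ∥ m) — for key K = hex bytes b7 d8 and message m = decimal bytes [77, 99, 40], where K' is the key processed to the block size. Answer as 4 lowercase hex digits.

Key hex bytes b7 d8 is 2 bytes ≤ B = 4; zero-pad to 4 bytes: K' = b7 d8 00 00.
K' ⊕ ipad = 81 ee 36 36.
Inner input = 81 ee 36 36 ∥ 4d 63 28.
Inner hash: sum = 129+238+54+54+77+99+40 = 691 → 02 b3.

02b3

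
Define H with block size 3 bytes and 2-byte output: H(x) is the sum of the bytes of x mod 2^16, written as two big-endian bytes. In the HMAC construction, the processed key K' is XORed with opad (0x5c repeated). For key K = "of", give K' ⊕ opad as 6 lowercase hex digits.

Key "of" = 6f 66 is 2 bytes ≤ B = 3; zero-pad to 3 bytes: K' = 6f 66 00.
XOR each byte with 0x5c: 6f⊕5c=33, 66⊕5c=3a, 00⊕5c=5c.

333a5c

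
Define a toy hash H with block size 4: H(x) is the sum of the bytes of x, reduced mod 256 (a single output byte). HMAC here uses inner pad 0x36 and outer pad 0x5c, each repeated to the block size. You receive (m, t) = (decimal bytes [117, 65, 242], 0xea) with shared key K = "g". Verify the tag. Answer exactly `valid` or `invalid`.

Key "g" = 67 is 1 byte ≤ B = 4; zero-pad to 4 bytes: K' = 67 00 00 00.
K' ⊕ ipad = 51 36 36 36; K' ⊕ opad = 3b 5c 5c 5c.
Inner hash: sum = 81+54+54+54+117+65+242 = 667; mod 256 = 155 → 9b.
Outer hash (recomputed tag): sum = 59+92+92+92+155 = 490; mod 256 = 234 → ea.
Recomputed tag = ea; claimed = ea → match.

valid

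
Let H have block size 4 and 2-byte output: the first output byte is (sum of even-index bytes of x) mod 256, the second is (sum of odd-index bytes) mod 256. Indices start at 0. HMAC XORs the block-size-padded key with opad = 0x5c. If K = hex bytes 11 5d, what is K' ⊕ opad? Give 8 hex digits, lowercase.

Key hex bytes 11 5d is 2 bytes ≤ B = 4; zero-pad to 4 bytes: K' = 11 5d 00 00.
XOR each byte with 0x5c: 11⊕5c=4d, 5d⊕5c=01, 00⊕5c=5c, 00⊕5c=5c.

4d015c5c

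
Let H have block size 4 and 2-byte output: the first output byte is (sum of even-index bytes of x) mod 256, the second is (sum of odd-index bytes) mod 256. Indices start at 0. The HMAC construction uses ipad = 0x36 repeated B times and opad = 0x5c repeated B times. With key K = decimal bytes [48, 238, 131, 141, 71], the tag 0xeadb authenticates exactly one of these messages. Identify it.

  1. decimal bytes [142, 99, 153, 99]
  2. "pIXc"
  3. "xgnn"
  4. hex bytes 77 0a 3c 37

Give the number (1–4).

3

Key decimal bytes [48, 238, 131, 141, 71] = 30 ee 83 8d 47 is 5 bytes > B = 4, so hash it first: H(key) = fa 7b, then zero-pad to 4 bytes: K' = fa 7b 00 00.
K' ⊕ ipad = cc 4d 36 36; K' ⊕ opad = a6 27 5c 5c.
m1: inner = H(cc 4d 36 36 8e 63 99 63) = 29 49; tag = H(a6 27 5c 5c 29 49) = 2bcc
m2: inner = H(cc 4d 36 36 70 49 58 63) = ca 2f; tag = H(a6 27 5c 5c ca 2f) = ccb2
m3: inner = H(cc 4d 36 36 78 67 6e 6e) = e8 58; tag = H(a6 27 5c 5c e8 58) = eadb ← matches
m4: inner = H(cc 4d 36 36 77 0a 3c 37) = b5 c4; tag = H(a6 27 5c 5c b5 c4) = b747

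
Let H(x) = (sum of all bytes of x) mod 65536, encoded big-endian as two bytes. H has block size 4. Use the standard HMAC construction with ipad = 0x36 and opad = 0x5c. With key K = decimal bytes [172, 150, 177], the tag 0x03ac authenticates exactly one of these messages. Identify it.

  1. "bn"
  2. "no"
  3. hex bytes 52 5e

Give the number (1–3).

3

Key decimal bytes [172, 150, 177] = ac 96 b1 is 3 bytes ≤ B = 4; zero-pad to 4 bytes: K' = ac 96 b1 00.
K' ⊕ ipad = 9a a0 87 36; K' ⊕ opad = f0 ca ed 5c.
m1: inner = H(9a a0 87 36 62 6e) = 02 c7; tag = H(f0 ca ed 5c 02 c7) = 03cc
m2: inner = H(9a a0 87 36 6e 6f) = 02 d4; tag = H(f0 ca ed 5c 02 d4) = 03d9
m3: inner = H(9a a0 87 36 52 5e) = 02 a7; tag = H(f0 ca ed 5c 02 a7) = 03ac ← matches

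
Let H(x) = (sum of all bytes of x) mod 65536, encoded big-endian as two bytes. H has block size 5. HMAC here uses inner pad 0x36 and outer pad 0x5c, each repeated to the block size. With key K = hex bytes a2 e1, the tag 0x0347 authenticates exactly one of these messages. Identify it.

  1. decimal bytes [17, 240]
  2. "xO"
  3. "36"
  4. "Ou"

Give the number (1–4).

3

Key hex bytes a2 e1 is 2 bytes ≤ B = 5; zero-pad to 5 bytes: K' = a2 e1 00 00 00.
K' ⊕ ipad = 94 d7 36 36 36; K' ⊕ opad = fe bd 5c 5c 5c.
m1: inner = H(94 d7 36 36 36 11 f0) = 03 0e; tag = H(fe bd 5c 5c 5c 03 0e) = 02e0
m2: inner = H(94 d7 36 36 36 78 4f) = 02 d4; tag = H(fe bd 5c 5c 5c 02 d4) = 03a5
m3: inner = H(94 d7 36 36 36 33 36) = 02 76; tag = H(fe bd 5c 5c 5c 02 76) = 0347 ← matches
m4: inner = H(94 d7 36 36 36 4f 75) = 02 d1; tag = H(fe bd 5c 5c 5c 02 d1) = 03a2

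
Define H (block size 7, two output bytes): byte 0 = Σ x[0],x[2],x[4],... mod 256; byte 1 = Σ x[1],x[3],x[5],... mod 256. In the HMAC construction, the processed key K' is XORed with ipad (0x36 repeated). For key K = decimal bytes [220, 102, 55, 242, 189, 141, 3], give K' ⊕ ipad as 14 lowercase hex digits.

ea5001c48bbb35

Key decimal bytes [220, 102, 55, 242, 189, 141, 3] = dc 66 37 f2 bd 8d 03 is exactly B = 7 bytes: K' = dc 66 37 f2 bd 8d 03.
XOR each byte with 0x36: dc⊕36=ea, 66⊕36=50, 37⊕36=01, f2⊕36=c4, bd⊕36=8b, 8d⊕36=bb, 03⊕36=35.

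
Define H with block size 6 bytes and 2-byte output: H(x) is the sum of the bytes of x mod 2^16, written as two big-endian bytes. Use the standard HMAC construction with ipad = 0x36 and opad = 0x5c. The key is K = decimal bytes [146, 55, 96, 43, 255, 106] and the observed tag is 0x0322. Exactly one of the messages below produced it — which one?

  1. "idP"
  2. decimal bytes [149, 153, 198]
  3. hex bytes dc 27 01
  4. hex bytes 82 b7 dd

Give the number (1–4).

1

Key decimal bytes [146, 55, 96, 43, 255, 106] = 92 37 60 2b ff 6a is exactly B = 6 bytes: K' = 92 37 60 2b ff 6a.
K' ⊕ ipad = a4 01 56 1d c9 5c; K' ⊕ opad = ce 6b 3c 77 a3 36.
m1: inner = H(a4 01 56 1d c9 5c 69 64 50) = 03 5a; tag = H(ce 6b 3c 77 a3 36 03 5a) = 0322 ← matches
m2: inner = H(a4 01 56 1d c9 5c 95 99 c6) = 04 31; tag = H(ce 6b 3c 77 a3 36 04 31) = 02fa
m3: inner = H(a4 01 56 1d c9 5c dc 27 01) = 03 41; tag = H(ce 6b 3c 77 a3 36 03 41) = 0309
m4: inner = H(a4 01 56 1d c9 5c 82 b7 dd) = 04 53; tag = H(ce 6b 3c 77 a3 36 04 53) = 031c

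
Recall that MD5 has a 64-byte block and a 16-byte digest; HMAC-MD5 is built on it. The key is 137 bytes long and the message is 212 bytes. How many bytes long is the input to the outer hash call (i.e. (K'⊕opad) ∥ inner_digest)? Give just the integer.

80

Key is 137 > 64 bytes, so it is hashed to 16 bytes then zero-padded to 64: |K'| = 64.
Outer input = (K'⊕opad) ∥ H(inner) → 64 + 16 = 80 bytes.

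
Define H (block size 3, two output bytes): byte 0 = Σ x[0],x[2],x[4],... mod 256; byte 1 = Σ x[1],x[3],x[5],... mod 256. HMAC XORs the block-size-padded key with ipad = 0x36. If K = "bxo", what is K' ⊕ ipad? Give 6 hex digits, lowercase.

Key "bxo" = 62 78 6f is exactly B = 3 bytes: K' = 62 78 6f.
XOR each byte with 0x36: 62⊕36=54, 78⊕36=4e, 6f⊕36=59.

544e59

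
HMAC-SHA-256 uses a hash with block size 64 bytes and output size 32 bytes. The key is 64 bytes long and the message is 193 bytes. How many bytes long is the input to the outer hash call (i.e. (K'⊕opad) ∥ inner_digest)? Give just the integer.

Key is 64 ≤ 64 bytes, zero-padded: |K'| = 64.
Outer input = (K'⊕opad) ∥ H(inner) → 64 + 32 = 96 bytes.

96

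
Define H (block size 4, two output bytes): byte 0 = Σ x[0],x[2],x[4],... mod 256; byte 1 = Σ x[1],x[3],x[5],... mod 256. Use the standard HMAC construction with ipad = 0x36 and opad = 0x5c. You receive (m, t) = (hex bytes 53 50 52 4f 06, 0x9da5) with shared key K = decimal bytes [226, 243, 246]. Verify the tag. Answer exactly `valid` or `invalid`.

invalid

Key decimal bytes [226, 243, 246] = e2 f3 f6 is 3 bytes ≤ B = 4; zero-pad to 4 bytes: K' = e2 f3 f6 00.
K' ⊕ ipad = d4 c5 c0 36; K' ⊕ opad = be af aa 5c.
Inner hash: even-index sum = 575 mod 256 = 63; odd-index sum = 410 mod 256 = 154 → 3f 9a.
Outer hash (recomputed tag): even-index sum = 423 mod 256 = 167; odd-index sum = 421 mod 256 = 165 → a7 a5.
Recomputed tag = a7a5; claimed = 9da5 → mismatch.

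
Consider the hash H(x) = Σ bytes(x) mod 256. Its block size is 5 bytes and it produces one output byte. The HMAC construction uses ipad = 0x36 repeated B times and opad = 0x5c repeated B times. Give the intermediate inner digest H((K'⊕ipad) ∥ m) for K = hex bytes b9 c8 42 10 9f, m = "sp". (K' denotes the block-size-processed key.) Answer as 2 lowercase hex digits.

Key hex bytes b9 c8 42 10 9f is exactly B = 5 bytes: K' = b9 c8 42 10 9f.
K' ⊕ ipad = 8f fe 74 26 a9.
Inner input = 8f fe 74 26 a9 ∥ 73 70.
Inner hash: sum = 143+254+116+38+169+115+112 = 947; mod 256 = 179 → b3.

b3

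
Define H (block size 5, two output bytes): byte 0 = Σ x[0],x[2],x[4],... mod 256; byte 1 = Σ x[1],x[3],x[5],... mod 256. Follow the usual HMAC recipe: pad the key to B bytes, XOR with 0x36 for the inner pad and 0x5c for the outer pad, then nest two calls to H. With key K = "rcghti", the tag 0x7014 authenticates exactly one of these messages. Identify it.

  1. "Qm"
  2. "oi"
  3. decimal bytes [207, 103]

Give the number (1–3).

Key "rcghti" = 72 63 67 68 74 69 is 6 bytes > B = 5, so hash it first: H(key) = 4d 34, then zero-pad to 5 bytes: K' = 4d 34 00 00 00.
K' ⊕ ipad = 7b 02 36 36 36; K' ⊕ opad = 11 68 5c 5c 5c.
m1: inner = H(7b 02 36 36 36 51 6d) = 54 89; tag = H(11 68 5c 5c 5c 54 89) = 5218
m2: inner = H(7b 02 36 36 36 6f 69) = 50 a7; tag = H(11 68 5c 5c 5c 50 a7) = 7014 ← matches
m3: inner = H(7b 02 36 36 36 cf 67) = 4e 07; tag = H(11 68 5c 5c 5c 4e 07) = d012

2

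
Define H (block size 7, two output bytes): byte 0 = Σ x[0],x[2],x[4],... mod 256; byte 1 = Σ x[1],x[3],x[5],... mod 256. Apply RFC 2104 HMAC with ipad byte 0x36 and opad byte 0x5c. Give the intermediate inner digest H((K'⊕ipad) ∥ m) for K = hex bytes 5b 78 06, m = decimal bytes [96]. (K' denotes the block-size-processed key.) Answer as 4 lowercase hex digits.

091a

Key hex bytes 5b 78 06 is 3 bytes ≤ B = 7; zero-pad to 7 bytes: K' = 5b 78 06 00 00 00 00.
K' ⊕ ipad = 6d 4e 30 36 36 36 36.
Inner input = 6d 4e 30 36 36 36 36 ∥ 60.
Inner hash: even-index sum = 265 mod 256 = 9; odd-index sum = 282 mod 256 = 26 → 09 1a.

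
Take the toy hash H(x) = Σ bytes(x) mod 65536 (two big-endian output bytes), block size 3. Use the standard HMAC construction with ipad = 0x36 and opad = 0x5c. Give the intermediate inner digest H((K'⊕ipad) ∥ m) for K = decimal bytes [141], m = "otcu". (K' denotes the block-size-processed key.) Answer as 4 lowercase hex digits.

02e2

Key decimal bytes [141] = 8d is 1 byte ≤ B = 3; zero-pad to 3 bytes: K' = 8d 00 00.
K' ⊕ ipad = bb 36 36.
Inner input = bb 36 36 ∥ 6f 74 63 75.
Inner hash: sum = 187+54+54+111+116+99+117 = 738 → 02 e2.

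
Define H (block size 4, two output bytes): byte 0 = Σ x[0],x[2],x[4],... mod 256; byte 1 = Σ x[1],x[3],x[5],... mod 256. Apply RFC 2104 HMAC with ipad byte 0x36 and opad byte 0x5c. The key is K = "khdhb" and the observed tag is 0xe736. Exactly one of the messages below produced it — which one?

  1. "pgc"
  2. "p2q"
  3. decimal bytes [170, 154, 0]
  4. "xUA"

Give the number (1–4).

Key "khdhb" = 6b 68 64 68 62 is 5 bytes > B = 4, so hash it first: H(key) = 31 d0, then zero-pad to 4 bytes: K' = 31 d0 00 00.
K' ⊕ ipad = 07 e6 36 36; K' ⊕ opad = 6d 8c 5c 5c.
m1: inner = H(07 e6 36 36 70 67 63) = 10 83; tag = H(6d 8c 5c 5c 10 83) = d96b
m2: inner = H(07 e6 36 36 70 32 71) = 1e 4e; tag = H(6d 8c 5c 5c 1e 4e) = e736 ← matches
m3: inner = H(07 e6 36 36 aa 9a 00) = e7 b6; tag = H(6d 8c 5c 5c e7 b6) = b09e
m4: inner = H(07 e6 36 36 78 55 41) = f6 71; tag = H(6d 8c 5c 5c f6 71) = bf59

2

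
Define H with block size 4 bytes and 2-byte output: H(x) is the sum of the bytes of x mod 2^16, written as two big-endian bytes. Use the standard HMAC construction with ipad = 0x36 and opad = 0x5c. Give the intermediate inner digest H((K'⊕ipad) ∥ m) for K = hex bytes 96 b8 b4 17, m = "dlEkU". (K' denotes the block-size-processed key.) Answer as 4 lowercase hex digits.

03a6

Key hex bytes 96 b8 b4 17 is exactly B = 4 bytes: K' = 96 b8 b4 17.
K' ⊕ ipad = a0 8e 82 21.
Inner input = a0 8e 82 21 ∥ 64 6c 45 6b 55.
Inner hash: sum = 160+142+130+33+100+108+69+107+85 = 934 → 03 a6.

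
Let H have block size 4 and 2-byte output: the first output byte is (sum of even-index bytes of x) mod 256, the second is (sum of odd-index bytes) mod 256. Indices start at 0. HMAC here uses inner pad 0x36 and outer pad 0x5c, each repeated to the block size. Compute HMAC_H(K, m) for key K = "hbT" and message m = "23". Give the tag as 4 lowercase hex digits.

Key "hbT" = 68 62 54 is 3 bytes ≤ B = 4; zero-pad to 4 bytes: K' = 68 62 54 00.
K' ⊕ ipad = 5e 54 62 36.  K' ⊕ opad = 34 3e 08 5c.
Inner input = (K'⊕ipad) ∥ m = 5e 54 62 36 ∥ 32 33.
Inner hash: even-index sum = 242 mod 256 = 242; odd-index sum = 189 mod 256 = 189 → f2 bd.
Outer input = (K'⊕opad) ∥ inner = 34 3e 08 5c ∥ f2 bd.
Outer hash (tag): even-index sum = 302 mod 256 = 46; odd-index sum = 343 mod 256 = 87 → 2e 57.

2e57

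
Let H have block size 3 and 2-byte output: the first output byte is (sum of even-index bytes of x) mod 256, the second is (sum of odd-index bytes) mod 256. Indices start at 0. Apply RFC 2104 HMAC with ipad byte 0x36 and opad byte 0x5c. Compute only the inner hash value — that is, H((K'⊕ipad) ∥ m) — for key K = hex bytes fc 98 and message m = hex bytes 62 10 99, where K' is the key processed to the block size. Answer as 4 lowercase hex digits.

Key hex bytes fc 98 is 2 bytes ≤ B = 3; zero-pad to 3 bytes: K' = fc 98 00.
K' ⊕ ipad = ca ae 36.
Inner input = ca ae 36 ∥ 62 10 99.
Inner hash: even-index sum = 272 mod 256 = 16; odd-index sum = 425 mod 256 = 169 → 10 a9.

10a9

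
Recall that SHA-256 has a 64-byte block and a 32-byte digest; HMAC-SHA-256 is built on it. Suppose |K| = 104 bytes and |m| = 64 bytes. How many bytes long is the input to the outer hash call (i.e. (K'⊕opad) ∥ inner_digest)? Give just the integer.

96

Key is 104 > 64 bytes, so it is hashed to 32 bytes then zero-padded to 64: |K'| = 64.
Outer input = (K'⊕opad) ∥ H(inner) → 64 + 32 = 96 bytes.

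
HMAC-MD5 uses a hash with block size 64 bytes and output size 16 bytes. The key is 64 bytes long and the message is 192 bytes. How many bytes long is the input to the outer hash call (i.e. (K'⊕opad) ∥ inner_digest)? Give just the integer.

Key is 64 ≤ 64 bytes, zero-padded: |K'| = 64.
Outer input = (K'⊕opad) ∥ H(inner) → 64 + 16 = 80 bytes.

80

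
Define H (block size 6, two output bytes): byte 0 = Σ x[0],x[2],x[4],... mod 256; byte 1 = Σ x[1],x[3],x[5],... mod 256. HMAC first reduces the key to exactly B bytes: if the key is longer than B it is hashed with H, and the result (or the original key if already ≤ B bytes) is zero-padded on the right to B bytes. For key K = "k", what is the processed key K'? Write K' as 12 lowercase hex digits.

6b0000000000

Key "k" = 6b is 1 byte ≤ B = 6; zero-pad to 6 bytes: K' = 6b 00 00 00 00 00.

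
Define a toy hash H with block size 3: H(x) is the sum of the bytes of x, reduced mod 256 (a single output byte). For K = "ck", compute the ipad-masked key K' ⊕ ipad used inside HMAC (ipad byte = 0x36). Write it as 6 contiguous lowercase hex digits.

555d36

Key "ck" = 63 6b is 2 bytes ≤ B = 3; zero-pad to 3 bytes: K' = 63 6b 00.
XOR each byte with 0x36: 63⊕36=55, 6b⊕36=5d, 00⊕36=36.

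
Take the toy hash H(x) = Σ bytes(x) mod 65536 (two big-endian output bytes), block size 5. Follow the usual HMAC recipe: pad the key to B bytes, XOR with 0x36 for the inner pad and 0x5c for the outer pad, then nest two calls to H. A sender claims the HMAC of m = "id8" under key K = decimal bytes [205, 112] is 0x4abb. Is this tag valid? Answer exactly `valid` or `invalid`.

invalid

Key decimal bytes [205, 112] = cd 70 is 2 bytes ≤ B = 5; zero-pad to 5 bytes: K' = cd 70 00 00 00.
K' ⊕ ipad = fb 46 36 36 36; K' ⊕ opad = 91 2c 5c 5c 5c.
Inner hash: sum = 251+70+54+54+54+105+100+56 = 744 → 02 e8.
Outer hash (recomputed tag): sum = 145+44+92+92+92+2+232 = 699 → 02 bb.
Recomputed tag = 02bb; claimed = 4abb → mismatch.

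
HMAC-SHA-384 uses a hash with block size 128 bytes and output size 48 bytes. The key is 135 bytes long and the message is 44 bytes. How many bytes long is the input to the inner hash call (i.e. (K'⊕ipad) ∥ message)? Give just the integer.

Key is 135 > 128 bytes, so it is hashed to 48 bytes then zero-padded to 128: |K'| = 128.
Inner input = (K'⊕ipad) ∥ m → 128 + 44 = 172 bytes.

172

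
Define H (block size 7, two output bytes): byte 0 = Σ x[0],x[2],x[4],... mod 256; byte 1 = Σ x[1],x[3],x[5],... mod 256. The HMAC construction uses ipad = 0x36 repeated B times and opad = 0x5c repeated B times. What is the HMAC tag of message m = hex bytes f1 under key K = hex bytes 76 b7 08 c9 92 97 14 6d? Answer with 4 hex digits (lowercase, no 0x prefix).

9b44

Key hex bytes 76 b7 08 c9 92 97 14 6d is 8 bytes > B = 7, so hash it first: H(key) = 24 84, then zero-pad to 7 bytes: K' = 24 84 00 00 00 00 00.
K' ⊕ ipad = 12 b2 36 36 36 36 36.  K' ⊕ opad = 78 d8 5c 5c 5c 5c 5c.
Inner input = (K'⊕ipad) ∥ m = 12 b2 36 36 36 36 36 ∥ f1.
Inner hash: even-index sum = 180 mod 256 = 180; odd-index sum = 527 mod 256 = 15 → b4 0f.
Outer input = (K'⊕opad) ∥ inner = 78 d8 5c 5c 5c 5c 5c ∥ b4 0f.
Outer hash (tag): even-index sum = 411 mod 256 = 155; odd-index sum = 580 mod 256 = 68 → 9b 44.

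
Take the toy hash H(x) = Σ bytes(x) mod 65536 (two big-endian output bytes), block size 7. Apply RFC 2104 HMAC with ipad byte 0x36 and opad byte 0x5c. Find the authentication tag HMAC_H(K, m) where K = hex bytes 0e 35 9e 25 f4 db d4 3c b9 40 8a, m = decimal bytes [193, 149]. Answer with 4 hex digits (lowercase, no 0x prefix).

Key hex bytes 0e 35 9e 25 f4 db d4 3c b9 40 8a is 11 bytes > B = 7, so hash it first: H(key) = 05 68, then zero-pad to 7 bytes: K' = 05 68 00 00 00 00 00.
K' ⊕ ipad = 33 5e 36 36 36 36 36.  K' ⊕ opad = 59 34 5c 5c 5c 5c 5c.
Inner input = (K'⊕ipad) ∥ m = 33 5e 36 36 36 36 36 ∥ c1 95.
Inner hash: sum = 51+94+54+54+54+54+54+193+149 = 757 → 02 f5.
Outer input = (K'⊕opad) ∥ inner = 59 34 5c 5c 5c 5c 5c ∥ 02 f5.
Outer hash (tag): sum = 89+52+92+92+92+92+92+2+245 = 848 → 03 50.

0350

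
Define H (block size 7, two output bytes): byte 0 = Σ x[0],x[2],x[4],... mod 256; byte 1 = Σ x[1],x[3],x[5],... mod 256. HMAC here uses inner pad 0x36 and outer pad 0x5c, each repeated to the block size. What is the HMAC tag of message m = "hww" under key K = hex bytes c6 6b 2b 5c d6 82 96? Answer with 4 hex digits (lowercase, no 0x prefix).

Key hex bytes c6 6b 2b 5c d6 82 96 is exactly B = 7 bytes: K' = c6 6b 2b 5c d6 82 96.
K' ⊕ ipad = f0 5d 1d 6a e0 b4 a0.  K' ⊕ opad = 9a 37 77 00 8a de ca.
Inner input = (K'⊕ipad) ∥ m = f0 5d 1d 6a e0 b4 a0 ∥ 68 77 77.
Inner hash: even-index sum = 772 mod 256 = 4; odd-index sum = 602 mod 256 = 90 → 04 5a.
Outer input = (K'⊕opad) ∥ inner = 9a 37 77 00 8a de ca ∥ 04 5a.
Outer hash (tag): even-index sum = 703 mod 256 = 191; odd-index sum = 281 mod 256 = 25 → bf 19.

bf19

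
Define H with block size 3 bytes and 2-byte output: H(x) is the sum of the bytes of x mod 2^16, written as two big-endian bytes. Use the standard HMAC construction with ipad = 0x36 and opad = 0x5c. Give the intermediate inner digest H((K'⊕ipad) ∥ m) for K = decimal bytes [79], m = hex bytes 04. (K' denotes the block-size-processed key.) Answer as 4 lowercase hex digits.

Key decimal bytes [79] = 4f is 1 byte ≤ B = 3; zero-pad to 3 bytes: K' = 4f 00 00.
K' ⊕ ipad = 79 36 36.
Inner input = 79 36 36 ∥ 04.
Inner hash: sum = 121+54+54+4 = 233 → 00 e9.

00e9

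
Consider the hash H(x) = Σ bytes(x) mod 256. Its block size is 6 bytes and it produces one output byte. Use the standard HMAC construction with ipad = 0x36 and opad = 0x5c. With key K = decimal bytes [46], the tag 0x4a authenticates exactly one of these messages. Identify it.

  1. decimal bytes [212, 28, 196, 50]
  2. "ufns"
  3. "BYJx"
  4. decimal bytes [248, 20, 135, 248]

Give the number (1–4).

1

Key decimal bytes [46] = 2e is 1 byte ≤ B = 6; zero-pad to 6 bytes: K' = 2e 00 00 00 00 00.
K' ⊕ ipad = 18 36 36 36 36 36; K' ⊕ opad = 72 5c 5c 5c 5c 5c.
m1: inner = H(18 36 36 36 36 36 d4 1c c4 32) = 0c; tag = H(72 5c 5c 5c 5c 5c 0c) = 4a ← matches
m2: inner = H(18 36 36 36 36 36 75 66 6e 73) = e2; tag = H(72 5c 5c 5c 5c 5c e2) = 20
m3: inner = H(18 36 36 36 36 36 42 59 4a 78) = 83; tag = H(72 5c 5c 5c 5c 5c 83) = c1
m4: inner = H(18 36 36 36 36 36 f8 14 87 f8) = b1; tag = H(72 5c 5c 5c 5c 5c b1) = ef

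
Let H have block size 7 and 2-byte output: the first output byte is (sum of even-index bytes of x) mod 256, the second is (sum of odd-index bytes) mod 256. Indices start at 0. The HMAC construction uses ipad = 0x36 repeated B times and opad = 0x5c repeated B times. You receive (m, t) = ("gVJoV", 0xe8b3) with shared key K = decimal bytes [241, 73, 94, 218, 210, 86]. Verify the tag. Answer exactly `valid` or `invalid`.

Key decimal bytes [241, 73, 94, 218, 210, 86] = f1 49 5e da d2 56 is 6 bytes ≤ B = 7; zero-pad to 7 bytes: K' = f1 49 5e da d2 56 00.
K' ⊕ ipad = c7 7f 68 ec e4 60 36; K' ⊕ opad = ad 15 02 86 8e 0a 5c.
Inner hash: even-index sum = 782 mod 256 = 14; odd-index sum = 722 mod 256 = 210 → 0e d2.
Outer hash (recomputed tag): even-index sum = 619 mod 256 = 107; odd-index sum = 179 mod 256 = 179 → 6b b3.
Recomputed tag = 6bb3; claimed = e8b3 → mismatch.

invalid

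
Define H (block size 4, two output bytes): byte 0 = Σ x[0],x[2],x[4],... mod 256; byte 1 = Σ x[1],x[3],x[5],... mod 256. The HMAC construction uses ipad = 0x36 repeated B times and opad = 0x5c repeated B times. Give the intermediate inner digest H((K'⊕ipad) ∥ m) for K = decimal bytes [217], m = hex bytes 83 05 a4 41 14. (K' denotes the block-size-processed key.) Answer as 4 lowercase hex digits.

60b2

Key decimal bytes [217] = d9 is 1 byte ≤ B = 4; zero-pad to 4 bytes: K' = d9 00 00 00.
K' ⊕ ipad = ef 36 36 36.
Inner input = ef 36 36 36 ∥ 83 05 a4 41 14.
Inner hash: even-index sum = 608 mod 256 = 96; odd-index sum = 178 mod 256 = 178 → 60 b2.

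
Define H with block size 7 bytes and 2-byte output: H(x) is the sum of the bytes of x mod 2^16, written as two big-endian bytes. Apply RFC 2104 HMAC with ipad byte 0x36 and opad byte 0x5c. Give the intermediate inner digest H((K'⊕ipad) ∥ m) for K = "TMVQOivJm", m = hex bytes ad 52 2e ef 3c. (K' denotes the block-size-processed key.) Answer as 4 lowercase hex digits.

Key "TMVQOivJm" = 54 4d 56 51 4f 69 76 4a 6d is 9 bytes > B = 7, so hash it first: H(key) = 03 2d, then zero-pad to 7 bytes: K' = 03 2d 00 00 00 00 00.
K' ⊕ ipad = 35 1b 36 36 36 36 36.
Inner input = 35 1b 36 36 36 36 36 ∥ ad 52 2e ef 3c.
Inner hash: sum = 53+27+54+54+54+54+54+173+82+46+239+60 = 950 → 03 b6.

03b6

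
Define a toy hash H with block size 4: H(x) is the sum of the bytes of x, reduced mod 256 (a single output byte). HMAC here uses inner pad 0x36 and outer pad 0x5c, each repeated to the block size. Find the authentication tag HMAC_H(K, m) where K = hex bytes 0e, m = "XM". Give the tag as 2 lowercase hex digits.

e5

Key hex bytes 0e is 1 byte ≤ B = 4; zero-pad to 4 bytes: K' = 0e 00 00 00.
K' ⊕ ipad = 38 36 36 36.  K' ⊕ opad = 52 5c 5c 5c.
Inner input = (K'⊕ipad) ∥ m = 38 36 36 36 ∥ 58 4d.
Inner hash: sum = 56+54+54+54+88+77 = 383; mod 256 = 127 → 7f.
Outer input = (K'⊕opad) ∥ inner = 52 5c 5c 5c ∥ 7f.
Outer hash (tag): sum = 82+92+92+92+127 = 485; mod 256 = 229 → e5.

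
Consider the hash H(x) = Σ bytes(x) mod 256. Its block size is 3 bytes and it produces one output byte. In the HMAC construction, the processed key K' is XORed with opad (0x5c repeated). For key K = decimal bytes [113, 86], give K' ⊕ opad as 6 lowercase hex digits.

2d0a5c

Key decimal bytes [113, 86] = 71 56 is 2 bytes ≤ B = 3; zero-pad to 3 bytes: K' = 71 56 00.
XOR each byte with 0x5c: 71⊕5c=2d, 56⊕5c=0a, 00⊕5c=5c.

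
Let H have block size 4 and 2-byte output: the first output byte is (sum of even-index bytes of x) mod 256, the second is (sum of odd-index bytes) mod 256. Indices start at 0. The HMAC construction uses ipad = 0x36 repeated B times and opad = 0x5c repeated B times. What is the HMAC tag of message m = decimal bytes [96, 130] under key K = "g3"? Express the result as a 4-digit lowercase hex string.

7e88

Key "g3" = 67 33 is 2 bytes ≤ B = 4; zero-pad to 4 bytes: K' = 67 33 00 00.
K' ⊕ ipad = 51 05 36 36.  K' ⊕ opad = 3b 6f 5c 5c.
Inner input = (K'⊕ipad) ∥ m = 51 05 36 36 ∥ 60 82.
Inner hash: even-index sum = 231 mod 256 = 231; odd-index sum = 189 mod 256 = 189 → e7 bd.
Outer input = (K'⊕opad) ∥ inner = 3b 6f 5c 5c ∥ e7 bd.
Outer hash (tag): even-index sum = 382 mod 256 = 126; odd-index sum = 392 mod 256 = 136 → 7e 88.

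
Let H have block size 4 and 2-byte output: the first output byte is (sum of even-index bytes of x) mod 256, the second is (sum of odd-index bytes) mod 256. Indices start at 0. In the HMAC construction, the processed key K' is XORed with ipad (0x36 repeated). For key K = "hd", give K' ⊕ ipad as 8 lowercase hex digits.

Key "hd" = 68 64 is 2 bytes ≤ B = 4; zero-pad to 4 bytes: K' = 68 64 00 00.
XOR each byte with 0x36: 68⊕36=5e, 64⊕36=52, 00⊕36=36, 00⊕36=36.

5e523636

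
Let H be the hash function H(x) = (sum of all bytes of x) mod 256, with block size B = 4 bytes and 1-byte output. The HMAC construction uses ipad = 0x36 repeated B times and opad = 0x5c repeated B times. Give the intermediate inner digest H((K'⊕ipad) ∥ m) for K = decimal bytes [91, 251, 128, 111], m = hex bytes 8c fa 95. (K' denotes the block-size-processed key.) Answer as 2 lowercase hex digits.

Key decimal bytes [91, 251, 128, 111] = 5b fb 80 6f is exactly B = 4 bytes: K' = 5b fb 80 6f.
K' ⊕ ipad = 6d cd b6 59.
Inner input = 6d cd b6 59 ∥ 8c fa 95.
Inner hash: sum = 109+205+182+89+140+250+149 = 1124; mod 256 = 100 → 64.

64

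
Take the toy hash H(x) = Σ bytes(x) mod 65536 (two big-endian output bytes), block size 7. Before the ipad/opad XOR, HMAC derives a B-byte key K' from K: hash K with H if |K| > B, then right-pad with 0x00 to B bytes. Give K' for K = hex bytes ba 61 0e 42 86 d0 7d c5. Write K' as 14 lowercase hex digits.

|K| = 8 > B = 7, so first hash the key.
H(K): sum = 186+97+14+66+134+208+125+197 = 1027 → 04 03.
Zero-pad H(K) = 04 03 to 7 bytes: K' = 04 03 00 00 00 00 00.

04030000000000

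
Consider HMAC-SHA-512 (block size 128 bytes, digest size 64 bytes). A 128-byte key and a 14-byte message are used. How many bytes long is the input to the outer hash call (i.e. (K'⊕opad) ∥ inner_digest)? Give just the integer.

Key is 128 ≤ 128 bytes, zero-padded: |K'| = 128.
Outer input = (K'⊕opad) ∥ H(inner) → 128 + 64 = 192 bytes.

192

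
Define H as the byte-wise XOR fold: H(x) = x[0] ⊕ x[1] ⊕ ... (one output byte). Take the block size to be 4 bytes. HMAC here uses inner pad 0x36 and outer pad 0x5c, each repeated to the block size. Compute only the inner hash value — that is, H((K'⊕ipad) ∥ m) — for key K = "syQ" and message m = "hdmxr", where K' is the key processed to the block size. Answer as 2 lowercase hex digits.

30

Key "syQ" = 73 79 51 is 3 bytes ≤ B = 4; zero-pad to 4 bytes: K' = 73 79 51 00.
K' ⊕ ipad = 45 4f 67 36.
Inner input = 45 4f 67 36 ∥ 68 64 6d 78 72.
Inner hash: XOR 45⊕4f⊕67⊕36⊕68⊕64⊕6d⊕78⊕72 = 30.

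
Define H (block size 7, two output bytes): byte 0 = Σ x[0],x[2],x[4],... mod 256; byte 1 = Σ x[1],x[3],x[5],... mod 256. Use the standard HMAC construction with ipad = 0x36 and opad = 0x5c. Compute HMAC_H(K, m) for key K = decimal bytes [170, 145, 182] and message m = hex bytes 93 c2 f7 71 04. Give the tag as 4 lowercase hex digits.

Key decimal bytes [170, 145, 182] = aa 91 b6 is 3 bytes ≤ B = 7; zero-pad to 7 bytes: K' = aa 91 b6 00 00 00 00.
K' ⊕ ipad = 9c a7 80 36 36 36 36.  K' ⊕ opad = f6 cd ea 5c 5c 5c 5c.
Inner input = (K'⊕ipad) ∥ m = 9c a7 80 36 36 36 36 ∥ 93 c2 f7 71 04.
Inner hash: even-index sum = 699 mod 256 = 187; odd-index sum = 673 mod 256 = 161 → bb a1.
Outer input = (K'⊕opad) ∥ inner = f6 cd ea 5c 5c 5c 5c ∥ bb a1.
Outer hash (tag): even-index sum = 825 mod 256 = 57; odd-index sum = 576 mod 256 = 64 → 39 40.

3940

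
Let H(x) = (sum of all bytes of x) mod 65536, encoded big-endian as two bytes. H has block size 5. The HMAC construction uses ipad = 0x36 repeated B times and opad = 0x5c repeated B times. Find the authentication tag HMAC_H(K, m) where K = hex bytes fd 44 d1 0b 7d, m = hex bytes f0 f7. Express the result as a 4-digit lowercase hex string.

0255

Key hex bytes fd 44 d1 0b 7d is exactly B = 5 bytes: K' = fd 44 d1 0b 7d.
K' ⊕ ipad = cb 72 e7 3d 4b.  K' ⊕ opad = a1 18 8d 57 21.
Inner input = (K'⊕ipad) ∥ m = cb 72 e7 3d 4b ∥ f0 f7.
Inner hash: sum = 203+114+231+61+75+240+247 = 1171 → 04 93.
Outer input = (K'⊕opad) ∥ inner = a1 18 8d 57 21 ∥ 04 93.
Outer hash (tag): sum = 161+24+141+87+33+4+147 = 597 → 02 55.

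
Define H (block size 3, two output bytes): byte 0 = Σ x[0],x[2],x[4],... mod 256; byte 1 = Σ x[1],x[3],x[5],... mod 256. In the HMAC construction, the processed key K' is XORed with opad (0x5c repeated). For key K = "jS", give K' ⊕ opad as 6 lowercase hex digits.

360f5c

Key "jS" = 6a 53 is 2 bytes ≤ B = 3; zero-pad to 3 bytes: K' = 6a 53 00.
XOR each byte with 0x5c: 6a⊕5c=36, 53⊕5c=0f, 00⊕5c=5c.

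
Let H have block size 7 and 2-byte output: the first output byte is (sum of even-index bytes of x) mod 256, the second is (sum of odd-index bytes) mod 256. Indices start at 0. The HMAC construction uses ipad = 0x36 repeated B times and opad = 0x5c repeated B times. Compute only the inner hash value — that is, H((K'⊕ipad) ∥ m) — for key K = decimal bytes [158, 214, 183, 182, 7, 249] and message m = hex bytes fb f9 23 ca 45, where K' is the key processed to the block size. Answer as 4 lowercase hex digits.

5392

Key decimal bytes [158, 214, 183, 182, 7, 249] = 9e d6 b7 b6 07 f9 is 6 bytes ≤ B = 7; zero-pad to 7 bytes: K' = 9e d6 b7 b6 07 f9 00.
K' ⊕ ipad = a8 e0 81 80 31 cf 36.
Inner input = a8 e0 81 80 31 cf 36 ∥ fb f9 23 ca 45.
Inner hash: even-index sum = 851 mod 256 = 83; odd-index sum = 914 mod 256 = 146 → 53 92.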